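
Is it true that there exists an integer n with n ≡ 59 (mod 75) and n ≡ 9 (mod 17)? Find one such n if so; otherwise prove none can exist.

Since 75 and 17 share no common factor, CRT says the pair of congruences has a solution (unique mod 1275).
Write n = 59 + 75t and require 59 + 75t ≡ 9 (mod 17), i.e. 75t ≡ 1 (mod 17).
75 ≡ 7 (mod 17), so this reads 7t ≡ 1 (mod 17). Since 7·5 = 35 = 2·17 + 1, the inverse of 7 mod 17 is 5.
Multiplying by 5: t ≡ 5·1 = 5 (mod 17).
With t = 5: n = 59 + 75·5 = 434.
Indeed 434 ≡ 59 (mod 75) and 434 ≡ 9 (mod 17).

n = 434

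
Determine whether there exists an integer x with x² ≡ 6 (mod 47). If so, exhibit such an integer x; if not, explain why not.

x = 37

x = 37 works: 37² = 1369, and 1369 − 6 = 1363 = 29·47.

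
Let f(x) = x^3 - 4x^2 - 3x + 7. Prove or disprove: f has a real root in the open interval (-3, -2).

f(-3) = -47 and f(-2) = -11, both negative, so a sign-change argument is unavailable; we show f keeps this sign on the whole interval.
Substitute x = -2 − u, where 0 < u < 1 on the interval. Expanding, f(-2 − u) = -u^3 - 10u^2 - 25u - 11.
The nonzero coefficients here are all negative, so for u > 0 every term is negative (or zero), and the constant term -11 is strictly negative.
Therefore f(x) < 0 throughout (-3, -2), and f has no zero there.

f has no root in that interval.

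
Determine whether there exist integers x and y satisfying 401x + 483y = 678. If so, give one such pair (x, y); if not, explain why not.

Since gcd(401, 483) = 1, every integer is an integer combination of 401 and 483.
Dividing repeatedly: 483 = 1·401 + 82, 401 = 4·82 + 73, 82 = 1·73 + 9, 73 = 8·9 + 1, 9 = 9·1 + 0.
Unwinding: 1 = 73 − 8·9 = 73 − 8·(82 − 1·73) = −8·82 + 9·73 = −8·82 + 9·(401 − 4·82) = 9·401 − 44·82 = 9·401 − 44·(483 − 1·401) = −44·483 + 53·401, i.e. 401·53 + 483·(-44) = 1.
Scaling by 678 gives the particular solution (x, y) = (35934, -29832).
The general solution is x = 35934 + 483k, y = -29832 − 401k; taking k = -74 gives the smaller pair x = 192, y = -158.
Indeed 401·192 + 483·(-158) = 76992 − 76314 = 678.

x = 192, y = -158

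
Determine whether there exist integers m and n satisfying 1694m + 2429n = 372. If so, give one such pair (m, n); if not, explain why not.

Any value of 1694m + 2429n is a multiple of gcd(1694, 2429) = 7.
But 372 is not a multiple of 7 (it leaves remainder 1).
Therefore 1694m + 2429n = 372 has no solution in integers.

No, no such integers exist.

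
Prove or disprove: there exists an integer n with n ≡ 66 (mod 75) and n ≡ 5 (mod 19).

Since 75 and 19 share no common factor, CRT says the pair of congruences has a solution (unique mod 1425).
Write n = 66 + 75t and require 66 + 75t ≡ 5 (mod 19), i.e. 75t ≡ 15 (mod 19).
75 ≡ 18 (mod 19), so this reads 18t ≡ 15 (mod 19). Note 18·18 = 324 ≡ 1 (mod 19) (as 324 − 1 = 17·19), so 18⁻¹ ≡ 18.
Multiplying by 18: t ≡ 18·15 = 270 ≡ 4 (mod 19).
Taking t = 4 gives n = 66 + 75·4 = 366.
Indeed 366 ≡ 66 (mod 75) and 366 ≡ 5 (mod 19).

n = 366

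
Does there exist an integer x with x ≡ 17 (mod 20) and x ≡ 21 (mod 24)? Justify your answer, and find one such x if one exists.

gcd(20, 24) = 4. A simultaneous solution exists iff 17 ≡ 21 (mod 4); here 17 mod 4 = 1 = 21 mod 4, so it does.
List candidates x ≡ 17 (mod 20): 17, 37, 57, 77, 97, 117. Modulo 24 these are 17, 13, 9, 5, 1, 21; 117 gives 21 as required.
Indeed 117 ≡ 17 (mod 20) and 117 ≡ 21 (mod 24).

x = 117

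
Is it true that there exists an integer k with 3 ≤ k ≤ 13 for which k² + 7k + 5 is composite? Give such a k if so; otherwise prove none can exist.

At k = 4: 4² + 7·4 + 5 = 49 = 7·7, which is composite.

k = 4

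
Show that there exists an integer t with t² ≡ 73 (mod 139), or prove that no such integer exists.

Apply Euler's criterion with the prime 139: 73 is a quadratic residue iff 73^69 ≡ 1 (mod 139), and a non-residue iff it is ≡ −1.
Repeated squaring mod 139: 73^2 = 5329 ≡ 47; 73^4 ≡ 47² = 2209 ≡ 124; 73^8 ≡ 124² = 15376 ≡ 86; 73^16 ≡ 86² = 7396 ≡ 29; 73^32 ≡ 29² = 841 ≡ 7; 73^64 ≡ 7² = 49 ≡ 49.
Since 69 = 64 + 4 + 1, 73^69 ≡ 49 · 124 · 73; multiplying out mod 139: 49·124 = 6076 ≡ 99, then 99·73 = 7227 ≡ 138. Thus 73^69 ≡ 138 ≡ −1 (mod 139).
By Euler's criterion 73 is a quadratic non-residue mod 139: no t satisfies t² ≡ 73 (mod 139).

There is no such integer.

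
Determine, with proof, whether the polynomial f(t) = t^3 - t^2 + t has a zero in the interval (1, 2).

f has no root in that interval.

f(1) = 1 and f(2) = 6, both positive.
f'(t) = 3t^2 - 2t + 1 has discriminant (-2)² − 4·3·1 = -8 < 0, so f' has no real roots and is positive for every real t.
So f is strictly increasing; between 1 and 2 its values lie between f(1) = 1 and f(2) = 6, all positive. Therefore f has no root in (1, 2).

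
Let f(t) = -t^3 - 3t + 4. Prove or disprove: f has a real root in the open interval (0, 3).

Yes, f has a root in the interval.

f(0) = 4 and f(3) = -32, which have opposite signs.
Since f is a polynomial it is continuous on [0, 3].
By the Intermediate Value Theorem f must vanish at some point of (0, 3).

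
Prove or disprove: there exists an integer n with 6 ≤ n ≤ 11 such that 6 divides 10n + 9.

No, no such integer n in that range exists.

At n = 6, 10·6 + 9 = 69 ≡ 3 (mod 6), and each step in n adds 10 ≡ 4 (mod 6), giving residues 3, 1, 5, 3, 1, 5 for n = 6, 7, …, 11.
Since 0 is absent from this list, 6 ∤ 10n + 9 for every n with 6 ≤ n ≤ 11.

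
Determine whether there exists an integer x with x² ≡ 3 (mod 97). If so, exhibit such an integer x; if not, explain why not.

x = 87

Take x = 87. Then 87² = 7569 = 78·97 + 3, so 87² ≡ 3 (mod 97).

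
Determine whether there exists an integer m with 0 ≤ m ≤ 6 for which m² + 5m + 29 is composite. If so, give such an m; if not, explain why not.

At m = 4: 4² + 5·4 + 29 = 65 = 5·13, which is composite.

m = 4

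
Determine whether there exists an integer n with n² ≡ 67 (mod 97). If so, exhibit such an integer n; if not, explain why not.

No, no such integer exists.

97 is prime, so by Euler's criterion 67 is a square mod 97 iff 67^((97−1)/2) = 67^48 ≡ 1 (mod 97).
Squaring successively (mod 97): 67^2 = 4489 ≡ 27; 67^4 ≡ 27² = 729 ≡ 50; 67^8 ≡ 50² = 2500 ≡ 75; 67^16 ≡ 75² = 5625 ≡ 96; 67^32 ≡ 96² = 9216 ≡ 1.
Since 48 = 32 + 16, 67^48 ≡ 1 · 96; multiplying out mod 97: 1·96 = 96 ≡ 96. Thus 67^48 ≡ 96 ≡ −1 (mod 97).
By Euler's criterion 67 is a quadratic non-residue mod 97: no n satisfies n² ≡ 67 (mod 97).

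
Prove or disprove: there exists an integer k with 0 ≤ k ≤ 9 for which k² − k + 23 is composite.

k = 2

At k = 2: 2² − 2 + 23 = 25 = 5·5, which is composite.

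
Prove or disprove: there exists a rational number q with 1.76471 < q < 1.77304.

Scale by 13: the interval becomes (22.94123, 23.04952), which contains the integer 23.
Dividing back, 1.76471 < 23/13 < 1.77304, and 23/13 is rational.

q = 23/13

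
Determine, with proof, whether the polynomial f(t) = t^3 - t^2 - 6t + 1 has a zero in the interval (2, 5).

f(2) = -7 and f(5) = 71, which have opposite signs.
f is continuous everywhere (it is a polynomial), in particular on [2, 5].
By the Intermediate Value Theorem f must vanish at some point of (2, 5).

Yes, f has a root in the interval.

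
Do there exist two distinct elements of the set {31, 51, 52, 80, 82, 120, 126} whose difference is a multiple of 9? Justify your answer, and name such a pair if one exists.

Two integers differ by a multiple of 9 exactly when they have the same residue mod 9. The residues are 31↦4, 51↦6, 52↦7, 80↦8, 82↦1, 120↦3, 126↦0.
These 7 residues are pairwise different, hence no difference of two elements is divisible by 9.

No, no such pair exists.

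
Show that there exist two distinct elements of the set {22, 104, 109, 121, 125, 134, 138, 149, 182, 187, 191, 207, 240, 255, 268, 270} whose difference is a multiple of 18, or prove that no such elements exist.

There is no such pair.

Reduce each element modulo 18: 22↦4, 104↦14, 109↦1, 121↦13, 125↦17, 134↦8, 138↦12, 149↦5, 182↦2, 187↦7, 191↦11, 207↦9, 240↦6, 255↦3, 268↦16, 270↦0.
All 16 residues are distinct, so no two elements differ by a multiple of 18.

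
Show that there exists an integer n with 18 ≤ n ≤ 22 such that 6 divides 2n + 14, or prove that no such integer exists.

Scanning upward from n = 18 gives 50, 52, none divisible by 6. Try n = 20: 2·20 + 14 = 54 = 9·6, which is divisible by 6.

n = 20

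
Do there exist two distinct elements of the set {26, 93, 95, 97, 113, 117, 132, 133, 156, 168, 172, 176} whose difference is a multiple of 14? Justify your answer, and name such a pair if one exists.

No such pair exists.

Residues mod 14: 26↦12, 93↦9, 95↦11, 97↦13, 113↦1, 117↦5, 132↦6, 133↦7, 156↦2, 168↦0, 172↦4, 176↦8.
No residue repeats among the 12 elements, so no pair has difference ≡ 0 (mod 14).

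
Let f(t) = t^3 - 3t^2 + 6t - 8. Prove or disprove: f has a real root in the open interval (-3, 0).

No such root exists.

f(-3) = -80 and f(0) = -8, both negative.
The derivative f'(t) = 3t^2 - 6t + 6 is a quadratic with discriminant (-6)² − 4·3·6 = -36 < 0; it never vanishes, so it is always positive (sign of the leading coefficient).
Hence f is strictly increasing on ℝ, and in particular on [-3, 0]. A strictly monotone function with same-sign endpoint values stays negative on the whole interval, so f has no zero in (-3, 0).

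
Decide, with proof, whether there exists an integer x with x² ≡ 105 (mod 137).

x = 67

Take x = 67. Then 67² = 4489 = 32·137 + 105, so 67² ≡ 105 (mod 137).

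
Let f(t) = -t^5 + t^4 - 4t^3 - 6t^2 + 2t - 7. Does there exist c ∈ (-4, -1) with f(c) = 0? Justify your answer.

Such a root exists.

f(-4) = 1425 and f(-1) = -9, which have opposite signs.
As a polynomial, f is continuous on every closed interval.
So by the Intermediate Value Theorem there is a c strictly between -4 and -1 with f(c) = 0.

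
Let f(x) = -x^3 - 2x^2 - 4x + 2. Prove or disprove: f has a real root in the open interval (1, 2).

f has no root in that interval.

Evaluate at the endpoints: f(1) = -5, f(2) = -22 — same sign (negative).
f'(x) = -3x^2 - 4x - 4 has discriminant (-4)² − 4·(-3)·(-4) = -32 < 0, so f' has no real roots and is negative for every real x.
Hence f is strictly decreasing on ℝ, and in particular on [1, 2]. A strictly monotone function with same-sign endpoint values stays negative on the whole interval, so f has no zero in (1, 2).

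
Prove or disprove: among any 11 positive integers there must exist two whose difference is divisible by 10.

True.

There are exactly 10 possible remainders on division by 10.
Since 11 > 10, two of the 11 integers must share a residue class by the pigeonhole principle; call them a and b.
Their difference a − b is then a multiple of 10.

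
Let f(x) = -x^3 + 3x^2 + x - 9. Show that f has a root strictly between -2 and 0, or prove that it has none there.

f(-2) = 9 and f(0) = -9, which have opposite signs.
f is continuous everywhere (it is a polynomial), in particular on [-2, 0].
By the Intermediate Value Theorem f must vanish at some point of (-2, 0).

Such a root exists.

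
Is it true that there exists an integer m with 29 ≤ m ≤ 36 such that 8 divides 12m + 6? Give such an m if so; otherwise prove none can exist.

No such integer m in that range exists.

At m = 29, 12·29 + 6 = 354 ≡ 2 (mod 8), and each step in m adds 12 ≡ 4 (mod 8), giving residues 2, 6, 2, 6, 2, 6, 2, 6 for m = 29, 30, …, 36.
None is 0, so 8 never divides 12m + 6 on this range.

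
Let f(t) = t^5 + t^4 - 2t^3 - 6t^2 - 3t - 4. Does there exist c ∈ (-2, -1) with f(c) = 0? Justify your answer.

No.

The endpoint values f(-2) = -22 and f(-1) = -5 are both negative. Claim: f(t) < 0 for every t in (-2, -1).
Shift to the endpoint -1: with t = -1 − u (0 < u < 1), one computes f(-1 − u) = -u^5 - 4u^4 - 4u^3 - 4u^2 - 4u - 5.
The nonzero coefficients here are all negative, so for u > 0 every term is negative (or zero), and the constant term -5 is strictly negative.
So f is strictly negative on (-2, -1); no root exists in the interval.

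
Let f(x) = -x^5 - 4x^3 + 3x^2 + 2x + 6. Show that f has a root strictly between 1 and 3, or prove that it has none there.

Yes, f has a root in the interval.

f(1) = 6 and f(3) = -312, which have opposite signs.
Since f is a polynomial it is continuous on [1, 3].
By the Intermediate Value Theorem, f takes the value 0 somewhere in the open interval.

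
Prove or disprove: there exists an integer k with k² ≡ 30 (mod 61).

Apply Euler's criterion with the prime 61: 30 is a quadratic residue iff 30^30 ≡ 1 (mod 61), and a non-residue iff it is ≡ −1.
Squaring successively (mod 61): 30^2 = 900 ≡ 46; 30^4 ≡ 46² = 2116 ≡ 42; 30^8 ≡ 42² = 1764 ≡ 56; 30^16 ≡ 56² = 3136 ≡ 25.
Since 30 = 16 + 8 + 4 + 2, 30^30 ≡ 25 · 56 · 42 · 46; multiplying out mod 61: 25·56 = 1400 ≡ 58, then 58·42 = 2436 ≡ 57, then 57·46 = 2622 ≡ 60. Thus 30^30 ≡ 60 ≡ −1 (mod 61).
The value −1 means 30 is a non-residue modulo 61, so k² ≡ 30 (mod 61) is impossible.

No such integer exists.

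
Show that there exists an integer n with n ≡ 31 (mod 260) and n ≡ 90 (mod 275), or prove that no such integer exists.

There is no such integer.

Both moduli are multiples of 5 = gcd(260, 275), so any solution would satisfy n ≡ 31 and n ≡ 90 modulo 5 simultaneously.
But 31 mod 5 = 1 while 90 mod 5 = 0, a contradiction.
Hence the system has no solution.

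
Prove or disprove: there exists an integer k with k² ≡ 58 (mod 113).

Apply Euler's criterion with the prime 113: 58 is a quadratic residue iff 58^56 ≡ 1 (mod 113), and a non-residue iff it is ≡ −1.
Squaring successively (mod 113): 58^2 = 3364 ≡ 87; 58^4 ≡ 87² = 7569 ≡ 111; 58^8 ≡ 111² = 12321 ≡ 4; 58^16 ≡ 4² = 16 ≡ 16; 58^32 ≡ 16² = 256 ≡ 30.
Since 56 = 32 + 16 + 8, 58^56 ≡ 30 · 16 · 4; multiplying out mod 113: 30·16 = 480 ≡ 28, then 28·4 = 112 ≡ 112. Thus 58^56 ≡ 112 ≡ −1 (mod 113).
By Euler's criterion 58 is a quadratic non-residue mod 113: no k satisfies k² ≡ 58 (mod 113).

No such integer exists.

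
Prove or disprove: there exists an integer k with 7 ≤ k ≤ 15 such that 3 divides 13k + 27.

k = 9

At k = 9 we get 13·9 + 27 = 144, and 144 = 3·48.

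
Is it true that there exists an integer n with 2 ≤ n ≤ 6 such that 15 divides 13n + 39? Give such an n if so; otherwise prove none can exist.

The values of 13n + 39 for n = 2, 3, …, 6 are 65, 78, 91, 104, 117; reduced mod 15 these are 5, 3, 1, 14, 12.
The residue 0 does not occur, so no n in [2, 6] makes 13n + 39 a multiple of 15.

There is no such integer n in that range.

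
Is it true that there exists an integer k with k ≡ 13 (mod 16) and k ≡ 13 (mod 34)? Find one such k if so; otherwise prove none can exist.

k = 13

Here gcd(16, 34) = 2, and both 13 and 13 leave remainder 1 mod 2, so the system is consistent.
In fact k = 13 itself already satisfies 13 mod 34 = 13.
Check: 13 mod 16 = 13, 13 mod 34 = 13. ✓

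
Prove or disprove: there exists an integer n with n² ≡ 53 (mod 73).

Apply Euler's criterion with the prime 73: 53 is a quadratic residue iff 53^36 ≡ 1 (mod 73), and a non-residue iff it is ≡ −1.
Repeated squaring mod 73: 53^2 = 2809 ≡ 35; 53^4 ≡ 35² = 1225 ≡ 57; 53^8 ≡ 57² = 3249 ≡ 37; 53^16 ≡ 37² = 1369 ≡ 55; 53^32 ≡ 55² = 3025 ≡ 32.
Since 36 = 32 + 4, 53^36 ≡ 32 · 57; multiplying out mod 73: 32·57 = 1824 ≡ 72. Thus 53^36 ≡ 72 ≡ −1 (mod 73).
By Euler's criterion 53 is a quadratic non-residue mod 73: no n satisfies n² ≡ 53 (mod 73).

There is no such integer.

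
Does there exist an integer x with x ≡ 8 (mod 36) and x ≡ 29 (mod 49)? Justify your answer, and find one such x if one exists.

x = 764

Since 36 and 49 share no common factor, CRT says the pair of congruences has a solution (unique mod 1764).
Write x = 8 + 36t and require 8 + 36t ≡ 29 (mod 49), i.e. 36t ≡ 21 (mod 49).
Since 36·15 = 540 = 11·49 + 1, the inverse of 36 mod 49 is 15.
Multiplying by 15: t ≡ 15·21 = 315 ≡ 21 (mod 49).
With t = 21: x = 8 + 36·21 = 764.
Check: 764 mod 36 = 8, 764 mod 49 = 29. ✓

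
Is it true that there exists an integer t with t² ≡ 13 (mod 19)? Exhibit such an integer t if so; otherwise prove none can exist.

There is no such integer.

Computing t² mod 19 for t = 0, 1, …, 9 (enough, by the symmetry t ↦ 19 − t) gives 0, 1, 4, 9, 16, 6, 17, 11, 7, 5.
So the quadratic residues mod 19 are {0, 1, 4, 5, 6, 7, 9, 11, 16, 17}, and 13 is not among them.
Therefore t² ≡ 13 (mod 19) has no solution.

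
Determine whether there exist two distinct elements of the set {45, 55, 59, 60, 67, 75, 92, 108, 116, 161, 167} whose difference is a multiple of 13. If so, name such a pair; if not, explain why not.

No such pair exists.

Two integers differ by a multiple of 13 exactly when they have the same residue mod 13. The residues are 45↦6, 55↦3, 59↦7, 60↦8, 67↦2, 75↦10, 92↦1, 108↦4, 116↦12, 161↦5, 167↦11.
These 11 residues are pairwise different, hence no difference of two elements is divisible by 13.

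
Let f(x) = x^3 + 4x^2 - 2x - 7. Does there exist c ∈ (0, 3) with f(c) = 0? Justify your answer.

Yes, f has a root in the interval.

f(0) = -7 and f(3) = 50, which have opposite signs.
As a polynomial, f is continuous on every closed interval.
The Intermediate Value Theorem then guarantees some c ∈ (0, 3) with f(c) = 0.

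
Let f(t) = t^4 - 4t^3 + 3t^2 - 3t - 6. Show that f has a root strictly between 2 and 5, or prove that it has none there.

f(2) = -16 and f(5) = 179, which have opposite signs.
f is continuous everywhere (it is a polynomial), in particular on [2, 5].
By the Intermediate Value Theorem, f takes the value 0 somewhere in the open interval.

Such a root exists.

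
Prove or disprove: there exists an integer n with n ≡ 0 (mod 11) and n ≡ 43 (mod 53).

n = 308

The moduli 11 and 53 are coprime, so by the Chinese Remainder Theorem a unique solution modulo 583 exists.
Any solution of the first congruence is n = 0 + 11t; substituting into the second, 11t ≡ 43 − 0 ≡ 43 (mod 53).
Invert 11 mod 53 by the Euclidean algorithm: 53 = 4·11 + 9, 11 = 1·9 + 2, 9 = 4·2 + 1, 2 = 2·1 + 0; back-substituting, 1 = 9 − 4·2 = 9 − 4·(11 − 1·9) = −4·11 + 5·9 = −4·11 + 5·(53 − 4·11) = 5·53 − 24·11. Hence 11·(-24) ≡ 1, so 11⁻¹ ≡ -24 ≡ 29 (mod 53).
Multiplying by 29: t ≡ 29·43 = 1247 ≡ 28 (mod 53).
With t = 28: n = 0 + 11·28 = 308.
Indeed 308 ≡ 0 (mod 11) and 308 ≡ 43 (mod 53).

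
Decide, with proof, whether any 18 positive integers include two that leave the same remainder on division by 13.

There are exactly 13 possible remainders on division by 13.
Since 18 > 13, two of the 18 integers must share a residue class by the pigeonhole principle; call them a and b.
That is, a and b leave the same remainder on division by 13, as claimed.

Yes, this is always true.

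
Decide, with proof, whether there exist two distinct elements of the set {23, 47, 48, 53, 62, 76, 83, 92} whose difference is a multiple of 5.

Reduce each element mod 5: 23↦3, 47↦2, 48↦3, 53↦3, 62↦2, 76↦1, 83↦3, 92↦2. The residue 3 repeats (at 23 and 48), and 48 − 23 = 25 = 5·5.

23 and 48 are such a pair.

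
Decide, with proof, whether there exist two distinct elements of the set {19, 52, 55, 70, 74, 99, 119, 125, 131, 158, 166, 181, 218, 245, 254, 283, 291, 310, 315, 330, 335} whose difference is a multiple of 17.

19 mod 17 = 2 and 70 mod 17 = 2, so 70 − 19 = 51 = 3·17.

The pair (19, 70) works.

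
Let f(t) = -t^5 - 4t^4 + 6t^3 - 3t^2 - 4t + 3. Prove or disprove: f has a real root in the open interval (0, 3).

Yes, f has a root in the interval.

f(0) = 3 and f(3) = -441, which have opposite signs.
As a polynomial, f is continuous on every closed interval.
By the Intermediate Value Theorem, f takes the value 0 somewhere in the open interval.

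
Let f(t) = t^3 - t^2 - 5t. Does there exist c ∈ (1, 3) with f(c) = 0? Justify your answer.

f(1) = -5 and f(3) = 3, which have opposite signs.
As a polynomial, f is continuous on every closed interval.
The Intermediate Value Theorem then guarantees some c ∈ (1, 3) with f(c) = 0.

Yes, such a c exists.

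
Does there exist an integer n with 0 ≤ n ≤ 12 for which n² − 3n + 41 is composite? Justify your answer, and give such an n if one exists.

n = 1

At n = 1: 1² − 3·1 + 41 = 39 = 3·13, which is composite.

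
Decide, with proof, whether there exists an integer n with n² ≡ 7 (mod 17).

Squares mod 17 repeat after n = 8 (as (−n)² = n²); for n = 0..8 they are 0, 1, 4, 9, 16, 8, 2, 15, 13.
So the quadratic residues mod 17 are {0, 1, 2, 4, 8, 9, 13, 15, 16}, and 7 is not among them.
Therefore n² ≡ 7 (mod 17) has no solution.

No such integer exists.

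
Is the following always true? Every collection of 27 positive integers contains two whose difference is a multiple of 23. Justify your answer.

Yes.

Partition the integers by their residue mod 23; there are 23 classes.
With 27 integers and only 23 classes, the pigeonhole principle forces two of them, say a and b, into the same class.
Their difference a − b is then a multiple of 23.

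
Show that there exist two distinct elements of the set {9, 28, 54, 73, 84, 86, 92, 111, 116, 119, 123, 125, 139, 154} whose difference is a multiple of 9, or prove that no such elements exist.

Reduce each element mod 9: 9↦0, 28↦1, 54↦0, 73↦1, 84↦3, 86↦5, 92↦2, 111↦3, 116↦8, 119↦2, 123↦6, 125↦8, 139↦4, 154↦1. The residue 0 repeats (at 9 and 54), and 54 − 9 = 45 = 5·9.

The pair (9, 54) works.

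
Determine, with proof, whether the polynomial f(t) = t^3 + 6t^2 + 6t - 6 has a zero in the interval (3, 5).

f(3) = 93 and f(5) = 299, both positive, so a sign-change argument is unavailable; we show f keeps this sign on the whole interval.
Substitute t = 3 + u, where 0 < u < 2 on the interval. Expanding, f(3 + u) = u^3 + 15u^2 + 69u + 93.
The nonzero coefficients here are all positive, so for u > 0 every term is positive (or zero), and the constant term 93 is strictly positive.
Therefore f(t) > 0 throughout (3, 5), and f has no zero there.

f has no root in that interval.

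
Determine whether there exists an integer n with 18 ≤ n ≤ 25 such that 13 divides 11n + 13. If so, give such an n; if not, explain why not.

No, no such integer n in that range exists.

At n = 18, 11·18 + 13 = 211 ≡ 3 (mod 13), and each step in n adds 11, giving residues 3, 1, 12, 10, 8, 6, 4, 2 for n = 18, 19, …, 25.
Since 0 is absent from this list, 13 ∤ 11n + 13 for every n with 18 ≤ n ≤ 25.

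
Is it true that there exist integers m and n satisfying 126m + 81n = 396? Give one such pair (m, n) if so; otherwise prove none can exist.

Since gcd(126, 81) = 9 and 396 = 9·44, Bézout's identity guarantees a solution.
Dividing through by 9 reduces the equation to 14m + 9n = 44.
Dividing repeatedly: 14 = 1·9 + 5, 9 = 1·5 + 4, 5 = 1·4 + 1, 4 = 4·1 + 0.
Back-substituting, 1 = 5 − 1·4 = 5 − (9 − 1·5) = −9 + 2·5 = −9 + 2·(14 − 1·9) = 2·14 − 3·9; that is, 14·2 + 9·(-3) = 1.
Scaling by 44 gives the particular solution (m, n) = (88, -132).
Shifting by a multiple of (9, −14) keeps it a solution: m = 88 − 9·9 = 7, n = -132 + 9·14 = -6.
Indeed 126·7 + 81·(-6) = 882 − 486 = 396.

m = 7, n = -6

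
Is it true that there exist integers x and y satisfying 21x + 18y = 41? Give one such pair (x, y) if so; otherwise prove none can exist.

gcd(21, 18) = 3, so every integer of the form 21x + 18y is a multiple of 3.
But 41 is not a multiple of 3 (it leaves remainder 2).
So the equation is unsolvable over ℤ.

There are no such integers.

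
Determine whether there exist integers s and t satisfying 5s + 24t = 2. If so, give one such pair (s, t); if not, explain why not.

Since gcd(5, 24) = 1, every integer is an integer combination of 5 and 24.
Euclidean algorithm: 24 = 4·5 + 4, 5 = 1·4 + 1, 4 = 4·1 + 0.
Unwinding: 1 = 5 − 1·4 = 5 − (24 − 4·5) = −24 + 5·5, i.e. 5·5 + 24·(-1) = 1.
Times 2: 5·10 + 24·(-2) = 2, so (10, -2) solves it.
Check: 5·10 + 24·(-2) = 50 − 48 = 2. ✓

s = 10, t = -2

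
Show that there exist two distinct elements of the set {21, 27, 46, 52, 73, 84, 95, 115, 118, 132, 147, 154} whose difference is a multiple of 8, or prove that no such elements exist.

27 mod 8 = 3 and 115 mod 8 = 3, so 115 − 27 = 88 = 11·8.

27 and 115 are such a pair.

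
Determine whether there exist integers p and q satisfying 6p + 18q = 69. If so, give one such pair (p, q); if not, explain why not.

gcd(6, 18) = 6, so every integer of the form 6p + 18q is a multiple of 6.
But 69 is not a multiple of 6 (it leaves remainder 3).
Hence no integers p, q satisfy the equation.

No such integers exist.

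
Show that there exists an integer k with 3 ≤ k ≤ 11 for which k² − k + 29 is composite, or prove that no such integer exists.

At k = 5: 5² − 5 + 29 = 49 = 7·7, which is composite.

k = 5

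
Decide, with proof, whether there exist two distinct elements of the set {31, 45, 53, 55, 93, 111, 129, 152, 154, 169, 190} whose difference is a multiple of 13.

Reduce each element modulo 13: 31↦5, 45↦6, 53↦1, 55↦3, 93↦2, 111↦7, 129↦12, 152↦9, 154↦11, 169↦0, 190↦8.
These 11 residues are pairwise different, hence no difference of two elements is divisible by 13.

There is no such pair.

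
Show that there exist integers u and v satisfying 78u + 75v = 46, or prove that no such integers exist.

Any value of 78u + 75v is a multiple of gcd(78, 75) = 3.
But 46 is not a multiple of 3 (it leaves remainder 1).
Hence no integers u, v satisfy the equation.

No, no such integers exist.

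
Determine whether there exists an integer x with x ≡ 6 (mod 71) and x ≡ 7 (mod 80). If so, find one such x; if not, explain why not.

gcd(71, 80) = 1, so the Chinese Remainder Theorem guarantees exactly one residue class mod 5680 satisfying both.
Any solution of the first congruence is x = 6 + 71t; substituting into the second, 71t ≡ 7 − 6 ≡ 1 (mod 80).
To invert 71 modulo 80: 80 = 1·71 + 9, 71 = 7·9 + 8, 9 = 1·8 + 1, 8 = 8·1 + 0, and unwinding, 1 = 9 − 1·8 = 9 − (71 − 7·9) = −71 + 8·9 = −71 + 8·(80 − 1·71) = 8·80 − 9·71. Thus 71⁻¹ ≡ -9 ≡ 71 (mod 80).
Multiplying by 71: t ≡ 71·1 = 71 (mod 80).
Taking t = 71 gives x = 6 + 71·71 = 5047.
Verify: 5047 = 71·71 + 6 and 5047 = 63·80 + 7. ✓

x = 5047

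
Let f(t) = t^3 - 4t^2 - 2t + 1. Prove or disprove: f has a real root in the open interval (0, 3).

Yes, f has a root in the interval.

f(0) = 1 and f(3) = -14, which have opposite signs.
Since f is a polynomial it is continuous on [0, 3].
By the Intermediate Value Theorem, f takes the value 0 somewhere in the open interval.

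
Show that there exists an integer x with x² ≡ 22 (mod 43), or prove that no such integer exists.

Apply Euler's criterion with the prime 43: 22 is a quadratic residue iff 22^21 ≡ 1 (mod 43), and a non-residue iff it is ≡ −1.
Squaring successively (mod 43): 22^2 = 484 ≡ 11; 22^4 ≡ 11² = 121 ≡ 35; 22^8 ≡ 35² = 1225 ≡ 21; 22^16 ≡ 21² = 441 ≡ 11.
Since 21 = 16 + 4 + 1, 22^21 ≡ 11 · 35 · 22; multiplying out mod 43: 11·35 = 385 ≡ 41, then 41·22 = 902 ≡ 42. Thus 22^21 ≡ 42 ≡ −1 (mod 43).
By Euler's criterion 22 is a quadratic non-residue mod 43: no x satisfies x² ≡ 22 (mod 43).

No such integer exists.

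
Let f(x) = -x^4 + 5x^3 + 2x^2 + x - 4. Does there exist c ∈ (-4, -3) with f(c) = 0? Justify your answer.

The endpoint values f(-4) = -552 and f(-3) = -205 are both negative. Claim: f(x) < 0 for every x in (-4, -3).
Shift to the endpoint -3: with x = -3 − u (0 < u < 1), one computes f(-3 − u) = -u^4 - 17u^3 - 97u^2 - 232u - 205.
The nonzero coefficients here are all negative, so for u > 0 every term is negative (or zero), and the constant term -205 is strictly negative.
So f is strictly negative on (-4, -3); no root exists in the interval.

f has no root in that interval.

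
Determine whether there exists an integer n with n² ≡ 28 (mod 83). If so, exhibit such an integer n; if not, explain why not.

Take n = 51. Then 51² = 2601 = 31·83 + 28, so 51² ≡ 28 (mod 83).

n = 51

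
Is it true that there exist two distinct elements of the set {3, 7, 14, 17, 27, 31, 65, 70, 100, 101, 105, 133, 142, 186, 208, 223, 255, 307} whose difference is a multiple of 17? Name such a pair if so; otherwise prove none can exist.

Yes: 3 and 105.

Reduce each element mod 17: 3↦3, 7↦7, 14↦14, 17↦0, 27↦10, 31↦14, 65↦14, 70↦2, 100↦15, 101↦16, 105↦3, 133↦14, 142↦6, 186↦16, 208↦4, 223↦2, 255↦0, 307↦1. The residue 3 repeats (at 3 and 105), and 105 − 3 = 102 = 6·17.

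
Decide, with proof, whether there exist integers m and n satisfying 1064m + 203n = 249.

No such integers exist.

Both 1064 and 203 are divisible by gcd(1064, 203) = 7, hence so is any combination 1064m + 203n.
But 249 is not a multiple of 7 (it leaves remainder 4).
So the equation is unsolvable over ℤ.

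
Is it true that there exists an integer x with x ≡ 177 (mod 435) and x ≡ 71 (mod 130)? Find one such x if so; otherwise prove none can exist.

No such integer exists.

gcd(435, 130) = 5. If x ≡ 177 (mod 435) and x ≡ 71 (mod 130), then x ≡ 177 (mod 5) and x ≡ 71 (mod 5).
However 177 ≡ 2 and 71 ≡ 1 (mod 5), and 2 ≠ 1.
So no integer satisfies both congruences.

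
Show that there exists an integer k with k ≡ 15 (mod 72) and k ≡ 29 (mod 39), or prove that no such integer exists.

Both moduli are multiples of 3 = gcd(72, 39), so any solution would satisfy k ≡ 15 and k ≡ 29 modulo 3 simultaneously.
But 15 mod 3 = 0 while 29 mod 3 = 2, a contradiction.
Hence the system has no solution.

There is no such integer.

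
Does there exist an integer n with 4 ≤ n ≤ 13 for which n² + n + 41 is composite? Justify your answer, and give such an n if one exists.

No such integer n in that range exists.

The values for n = 4, 5, …, 13 are 61, 71, 83, 97, 113, 131, 151, 173, 197, 223, and each of these is prime.
So no value in the range makes the expression composite.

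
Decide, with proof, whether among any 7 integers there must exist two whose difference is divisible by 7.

No, the set {35, 36, 37, 38, 39, 40, 41} is a counterexample.

Take the 7 consecutive integers 35, 36, …, 41: their residues mod 7 are all distinct because 7 ≤ 7.
No two share a residue, so no pair has difference divisible by 7; the claim fails for this set.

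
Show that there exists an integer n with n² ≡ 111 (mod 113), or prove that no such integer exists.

n = 87

n = 87 works: 87² = 7569, and 7569 − 111 = 7458 = 66·113.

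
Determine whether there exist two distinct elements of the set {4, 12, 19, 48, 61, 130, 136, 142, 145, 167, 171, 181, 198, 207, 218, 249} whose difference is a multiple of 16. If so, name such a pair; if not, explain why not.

Residues mod 16: 4↦4, 12↦12, 19↦3, 48↦0, 61↦13, 130↦2, 136↦8, 142↦14, 145↦1, 167↦7, 171↦11, 181↦5, 198↦6, 207↦15, 218↦10, 249↦9.
No residue repeats among the 16 elements, so no pair has difference ≡ 0 (mod 16).

No, no such pair exists.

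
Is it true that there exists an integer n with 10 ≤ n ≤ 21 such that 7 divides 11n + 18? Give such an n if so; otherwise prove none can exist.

n = 13

Try n = 13: 11·13 + 18 = 161 = 23·7, which is divisible by 7.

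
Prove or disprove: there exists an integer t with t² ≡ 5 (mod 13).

Since (13 − t)² ≡ t² (mod 13), it suffices to square t = 0, 1, …, 6: the residues are 0, 1, 4, 9, 3, 12, 10.
The set of squares mod 13 is therefore {0, 1, 3, 4, 9, 10, 12}, which does not contain 5.
Hence no integer t has t² ≡ 5 (mod 13).

No, no such integer exists.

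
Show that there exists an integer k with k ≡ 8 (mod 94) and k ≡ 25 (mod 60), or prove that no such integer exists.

There is no such integer.

gcd(94, 60) = 2. If k ≡ 8 (mod 94) and k ≡ 25 (mod 60), then k ≡ 8 (mod 2) and k ≡ 25 (mod 2).
But 8 mod 2 = 0 while 25 mod 2 = 1, a contradiction.
Hence the system has no solution.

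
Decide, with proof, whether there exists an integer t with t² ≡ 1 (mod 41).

t = 40

Take t = 40. Then 40² = 1600 = 39·41 + 1, so 40² ≡ 1 (mod 41).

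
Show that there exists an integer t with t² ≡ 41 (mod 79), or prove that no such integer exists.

79 is prime, so by Euler's criterion 41 is a square mod 79 iff 41^((79−1)/2) = 41^39 ≡ 1 (mod 79).
Squaring successively (mod 79): 41^2 = 1681 ≡ 22; 41^4 ≡ 22² = 484 ≡ 10; 41^8 ≡ 10² = 100 ≡ 21; 41^16 ≡ 21² = 441 ≡ 46; 41^32 ≡ 46² = 2116 ≡ 62.
Since 39 = 32 + 4 + 2 + 1, 41^39 ≡ 62 · 10 · 22 · 41; multiplying out mod 79: 62·10 = 620 ≡ 67, then 67·22 = 1474 ≡ 52, then 52·41 = 2132 ≡ 78. Thus 41^39 ≡ 78 ≡ −1 (mod 79).
The value −1 means 41 is a non-residue modulo 79, so t² ≡ 41 (mod 79) is impossible.

There is no such integer.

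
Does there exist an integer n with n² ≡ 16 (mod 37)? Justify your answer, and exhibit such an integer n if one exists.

n = 33

Take n = 33. Then 33² = 1089 = 29·37 + 16, so 33² ≡ 16 (mod 37).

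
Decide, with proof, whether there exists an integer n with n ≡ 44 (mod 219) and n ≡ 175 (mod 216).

Both moduli are multiples of 3 = gcd(219, 216), so any solution would satisfy n ≡ 44 and n ≡ 175 modulo 3 simultaneously.
However 44 ≡ 2 and 175 ≡ 1 (mod 3), and 2 ≠ 1.
So no integer satisfies both congruences.

There is no such integer.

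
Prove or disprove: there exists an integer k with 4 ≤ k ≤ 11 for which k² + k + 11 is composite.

At k = 10: 10² + 10 + 11 = 121 = 11·11, which is composite.

k = 10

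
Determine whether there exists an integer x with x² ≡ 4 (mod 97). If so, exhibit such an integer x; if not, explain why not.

Take x = 95. Then 95² = 9025 = 93·97 + 4, so 95² ≡ 4 (mod 97).

x = 95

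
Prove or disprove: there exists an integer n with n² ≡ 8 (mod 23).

Take n = 10. Then 10² = 100 = 4·23 + 8, so 10² ≡ 8 (mod 23).

n = 10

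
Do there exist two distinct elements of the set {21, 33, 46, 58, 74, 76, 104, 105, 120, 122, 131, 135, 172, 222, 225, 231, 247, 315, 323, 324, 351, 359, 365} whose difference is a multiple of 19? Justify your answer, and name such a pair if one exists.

Yes: 21 and 135.

21 mod 19 = 2 and 135 mod 19 = 2, so 135 − 21 = 114 = 6·19.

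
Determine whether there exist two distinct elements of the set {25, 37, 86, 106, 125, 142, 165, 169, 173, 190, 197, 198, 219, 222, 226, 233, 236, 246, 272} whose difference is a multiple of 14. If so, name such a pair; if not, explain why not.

25 mod 14 = 11 and 165 mod 14 = 11, so 165 − 25 = 140 = 10·14.

25 and 165 are such a pair.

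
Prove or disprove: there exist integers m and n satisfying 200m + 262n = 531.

gcd(200, 262) = 2, so every integer of the form 200m + 262n is a multiple of 2.
But 531 is not a multiple of 2 (it leaves remainder 1).
So the equation is unsolvable over ℤ.

No such integers exist.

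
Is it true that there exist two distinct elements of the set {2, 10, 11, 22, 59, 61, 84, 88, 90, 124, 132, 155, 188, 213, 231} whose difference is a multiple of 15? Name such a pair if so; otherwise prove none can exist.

No, no such pair exists.

Residues mod 15: 2↦2, 10↦10, 11↦11, 22↦7, 59↦14, 61↦1, 84↦9, 88↦13, 90↦0, 124↦4, 132↦12, 155↦5, 188↦8, 213↦3, 231↦6.
All 15 residues are distinct, so no two elements differ by a multiple of 15.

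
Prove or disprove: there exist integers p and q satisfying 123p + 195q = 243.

p = 21, q = -12

Since gcd(123, 195) = 3 and 243 = 3·81, Bézout's identity guarantees a solution.
Dividing through by 3 reduces the equation to 41p + 65q = 81.
Euclidean algorithm: 65 = 1·41 + 24, 41 = 1·24 + 17, 24 = 1·17 + 7, 17 = 2·7 + 3, 7 = 2·3 + 1, 3 = 3·1 + 0.
Unwinding: 1 = 7 − 2·3 = 7 − 2·(17 − 2·7) = −2·17 + 5·7 = −2·17 + 5·(24 − 1·17) = 5·24 − 7·17 = 5·24 − 7·(41 − 1·24) = −7·41 + 12·24 = −7·41 + 12·(65 − 1·41) = 12·65 − 19·41, i.e. 41·(-19) + 65·12 = 1.
Multiplying through by 81: p = (-19)·81 = -1539, q = 12·81 = 972 is a solution.
Shifting by a multiple of (65, −41) keeps it a solution: p = -1539 + 24·65 = 21, q = 972 − 24·41 = -12.
Indeed 123·21 + 195·(-12) = 2583 − 2340 = 243.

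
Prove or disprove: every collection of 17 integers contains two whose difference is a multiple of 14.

Partition the integers by their residue mod 14; there are 14 classes.
Placing 17 integers into 14 classes, some class receives at least two — say a and b.
Their difference a − b is then a multiple of 14.

Yes.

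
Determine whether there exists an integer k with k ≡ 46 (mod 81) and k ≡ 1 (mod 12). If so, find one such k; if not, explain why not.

k = 289

Here gcd(81, 12) = 3, and both 46 and 1 leave remainder 1 mod 3, so the system is consistent.
The integers ≡ 46 (mod 81) are 46, 127, 208, 289, …; their remainders mod 12 are 10, 7, 4, 1, so k = 289 is the first that is ≡ 1 (mod 12).
Check: 289 mod 81 = 46, 289 mod 12 = 1. ✓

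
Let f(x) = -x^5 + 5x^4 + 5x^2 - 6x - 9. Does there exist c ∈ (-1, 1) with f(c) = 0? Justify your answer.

f(-1) = 8 and f(1) = -6, which have opposite signs.
As a polynomial, f is continuous on every closed interval.
By the Intermediate Value Theorem f must vanish at some point of (-1, 1).

Such a root exists.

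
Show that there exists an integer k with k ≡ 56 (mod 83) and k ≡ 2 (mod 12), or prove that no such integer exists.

Since 83 and 12 share no common factor, CRT says the pair of congruences has a solution (unique mod 996).
Write k = 56 + 83t and require 56 + 83t ≡ 2 (mod 12), i.e. 83t ≡ 6 (mod 12).
83 ≡ 11 (mod 12), so this reads 11t ≡ 6 (mod 12). Note 11·11 = 121 ≡ 1 (mod 12) (as 121 − 1 = 10·12), so 11⁻¹ ≡ 11.
Multiplying by 11: t ≡ 11·6 = 66 ≡ 6 (mod 12).
With t = 6: k = 56 + 83·6 = 554.
Verify: 554 = 6·83 + 56 and 554 = 46·12 + 2. ✓

k = 554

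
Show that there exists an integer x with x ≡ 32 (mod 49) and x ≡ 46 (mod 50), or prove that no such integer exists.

The moduli 49 and 50 are coprime, so by the Chinese Remainder Theorem a unique solution modulo 2450 exists.
Write x = 32 + 49t and require 32 + 49t ≡ 46 (mod 50), i.e. 49t ≡ 14 (mod 50).
To invert 49 modulo 50: 50 = 1·49 + 1, 49 = 49·1 + 0, and unwinding, 1 = 50 − 1·49. Thus 49⁻¹ ≡ -1 ≡ 49 (mod 50).
Therefore t ≡ 49·14 = 686 ≡ 36 (mod 50).
With t = 36: x = 32 + 49·36 = 1796.
Verify: 1796 = 36·49 + 32 and 1796 = 35·50 + 46. ✓

x = 1796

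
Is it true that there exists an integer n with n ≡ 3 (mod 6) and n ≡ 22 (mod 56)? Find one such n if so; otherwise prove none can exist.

There is no such integer.

Both moduli are multiples of 2 = gcd(6, 56), so any solution would satisfy n ≡ 3 and n ≡ 22 modulo 2 simultaneously.
But 3 mod 2 = 1 while 22 mod 2 = 0, a contradiction.
Therefore no such n exists.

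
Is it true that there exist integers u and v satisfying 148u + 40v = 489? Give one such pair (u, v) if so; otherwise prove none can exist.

There are no such integers.

gcd(148, 40) = 4, so every integer of the form 148u + 40v is a multiple of 4.
However 489 leaves remainder 1 on division by 4.
So the equation is unsolvable over ℤ.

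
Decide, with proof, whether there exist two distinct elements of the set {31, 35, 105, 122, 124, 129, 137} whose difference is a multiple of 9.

Two integers differ by a multiple of 9 exactly when they have the same residue mod 9. The residues are 31↦4, 35↦8, 105↦6, 122↦5, 124↦7, 129↦3, 137↦2.
All 7 residues are distinct, so no two elements differ by a multiple of 9.

No such pair exists.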